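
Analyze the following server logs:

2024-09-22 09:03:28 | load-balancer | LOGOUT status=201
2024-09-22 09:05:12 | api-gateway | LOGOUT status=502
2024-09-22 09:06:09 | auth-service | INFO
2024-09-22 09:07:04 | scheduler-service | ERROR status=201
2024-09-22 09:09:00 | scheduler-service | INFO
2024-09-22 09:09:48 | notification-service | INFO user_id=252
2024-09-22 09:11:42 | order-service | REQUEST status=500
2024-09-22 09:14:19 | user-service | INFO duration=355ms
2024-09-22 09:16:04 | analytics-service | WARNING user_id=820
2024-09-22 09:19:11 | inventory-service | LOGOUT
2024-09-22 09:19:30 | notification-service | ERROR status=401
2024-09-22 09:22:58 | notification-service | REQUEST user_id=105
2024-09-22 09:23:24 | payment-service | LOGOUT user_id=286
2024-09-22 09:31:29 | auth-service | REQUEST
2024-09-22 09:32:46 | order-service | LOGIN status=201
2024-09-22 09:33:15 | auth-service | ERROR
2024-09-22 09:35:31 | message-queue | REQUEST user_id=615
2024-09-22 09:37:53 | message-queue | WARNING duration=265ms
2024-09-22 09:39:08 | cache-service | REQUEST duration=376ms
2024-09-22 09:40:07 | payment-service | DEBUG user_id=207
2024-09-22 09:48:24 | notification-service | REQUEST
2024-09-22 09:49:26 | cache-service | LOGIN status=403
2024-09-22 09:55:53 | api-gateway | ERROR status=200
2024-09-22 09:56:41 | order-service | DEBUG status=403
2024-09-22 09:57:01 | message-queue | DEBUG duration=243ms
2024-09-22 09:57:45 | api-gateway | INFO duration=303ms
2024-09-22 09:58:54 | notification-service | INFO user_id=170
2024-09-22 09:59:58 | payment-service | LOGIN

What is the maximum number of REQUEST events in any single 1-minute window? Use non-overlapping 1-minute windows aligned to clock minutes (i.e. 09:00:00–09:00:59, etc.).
1

To find the burst window:

1. Divide the log period into non-overlapping 1-minute windows starting at 09:00
2. Count REQUEST events in each window
3. Find the window with maximum count
4. Maximum events in a window: 1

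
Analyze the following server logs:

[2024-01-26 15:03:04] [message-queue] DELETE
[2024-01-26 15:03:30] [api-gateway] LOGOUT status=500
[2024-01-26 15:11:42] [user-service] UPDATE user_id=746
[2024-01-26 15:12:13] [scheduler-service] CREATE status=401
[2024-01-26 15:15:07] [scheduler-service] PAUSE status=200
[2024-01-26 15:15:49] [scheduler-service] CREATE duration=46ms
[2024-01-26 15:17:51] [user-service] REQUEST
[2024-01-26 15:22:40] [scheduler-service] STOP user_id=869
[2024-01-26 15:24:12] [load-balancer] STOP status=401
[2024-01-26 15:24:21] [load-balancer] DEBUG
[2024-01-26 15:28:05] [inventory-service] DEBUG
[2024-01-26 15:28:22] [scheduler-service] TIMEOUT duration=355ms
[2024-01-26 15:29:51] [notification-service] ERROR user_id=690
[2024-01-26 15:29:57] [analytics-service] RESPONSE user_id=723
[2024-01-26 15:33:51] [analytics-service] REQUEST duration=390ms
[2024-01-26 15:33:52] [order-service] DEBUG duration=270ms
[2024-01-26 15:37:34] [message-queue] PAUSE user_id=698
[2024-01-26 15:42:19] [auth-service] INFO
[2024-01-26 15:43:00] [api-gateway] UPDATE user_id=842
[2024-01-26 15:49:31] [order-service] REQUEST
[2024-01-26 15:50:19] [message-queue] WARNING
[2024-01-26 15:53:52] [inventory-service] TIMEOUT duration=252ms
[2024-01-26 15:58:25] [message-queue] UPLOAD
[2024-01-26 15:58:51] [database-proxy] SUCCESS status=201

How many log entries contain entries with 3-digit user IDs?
6

To find matching entries:

1. Pattern to match: entries with 3-digit user IDs
2. Scan each log entry for the pattern
3. Count matches: 6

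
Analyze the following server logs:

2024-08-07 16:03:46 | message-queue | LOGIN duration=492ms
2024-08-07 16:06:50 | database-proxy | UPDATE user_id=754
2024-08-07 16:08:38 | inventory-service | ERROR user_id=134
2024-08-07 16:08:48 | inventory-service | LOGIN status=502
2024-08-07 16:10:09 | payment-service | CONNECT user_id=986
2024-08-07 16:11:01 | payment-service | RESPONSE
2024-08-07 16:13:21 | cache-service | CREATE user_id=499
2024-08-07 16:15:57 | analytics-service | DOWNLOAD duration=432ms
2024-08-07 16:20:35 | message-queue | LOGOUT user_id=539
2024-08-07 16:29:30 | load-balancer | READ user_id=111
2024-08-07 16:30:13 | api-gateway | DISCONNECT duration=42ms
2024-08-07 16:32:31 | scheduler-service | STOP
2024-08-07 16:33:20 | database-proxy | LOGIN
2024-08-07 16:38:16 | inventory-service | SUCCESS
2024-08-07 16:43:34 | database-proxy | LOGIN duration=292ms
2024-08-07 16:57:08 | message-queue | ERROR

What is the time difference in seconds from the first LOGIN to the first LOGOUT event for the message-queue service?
1009

To find the time between events:

1. Locate the first LOGIN event for message-queue: 2024-08-07 16:03:46
2. Locate the first LOGOUT event for message-queue: 2024-08-07 16:20:35
3. Calculate the difference: 2024-08-07 16:20:35 - 2024-08-07 16:03:46 = 1009 seconds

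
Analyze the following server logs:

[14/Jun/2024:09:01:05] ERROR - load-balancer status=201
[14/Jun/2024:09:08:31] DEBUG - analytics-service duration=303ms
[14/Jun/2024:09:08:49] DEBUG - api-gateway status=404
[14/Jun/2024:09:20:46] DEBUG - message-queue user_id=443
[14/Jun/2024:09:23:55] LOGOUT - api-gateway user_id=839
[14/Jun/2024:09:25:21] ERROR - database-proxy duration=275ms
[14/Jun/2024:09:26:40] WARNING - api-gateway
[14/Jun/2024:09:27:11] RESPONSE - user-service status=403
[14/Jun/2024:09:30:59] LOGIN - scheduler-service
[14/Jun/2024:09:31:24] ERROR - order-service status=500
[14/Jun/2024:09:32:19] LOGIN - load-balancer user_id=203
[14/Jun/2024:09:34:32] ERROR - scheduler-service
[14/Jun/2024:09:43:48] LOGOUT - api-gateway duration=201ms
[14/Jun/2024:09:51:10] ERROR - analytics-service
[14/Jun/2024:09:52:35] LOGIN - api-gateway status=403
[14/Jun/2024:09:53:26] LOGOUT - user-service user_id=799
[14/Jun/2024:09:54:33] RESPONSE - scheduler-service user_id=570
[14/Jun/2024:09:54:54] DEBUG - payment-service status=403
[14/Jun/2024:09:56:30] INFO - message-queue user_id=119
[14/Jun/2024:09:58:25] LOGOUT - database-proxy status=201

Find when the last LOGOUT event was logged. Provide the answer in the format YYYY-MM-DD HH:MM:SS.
2024-06-14 09:58:25

To find the last event:

1. Filter for all LOGOUT events
2. Sort by timestamp
3. Select the last one
4. Timestamp: 2024-06-14 09:58:25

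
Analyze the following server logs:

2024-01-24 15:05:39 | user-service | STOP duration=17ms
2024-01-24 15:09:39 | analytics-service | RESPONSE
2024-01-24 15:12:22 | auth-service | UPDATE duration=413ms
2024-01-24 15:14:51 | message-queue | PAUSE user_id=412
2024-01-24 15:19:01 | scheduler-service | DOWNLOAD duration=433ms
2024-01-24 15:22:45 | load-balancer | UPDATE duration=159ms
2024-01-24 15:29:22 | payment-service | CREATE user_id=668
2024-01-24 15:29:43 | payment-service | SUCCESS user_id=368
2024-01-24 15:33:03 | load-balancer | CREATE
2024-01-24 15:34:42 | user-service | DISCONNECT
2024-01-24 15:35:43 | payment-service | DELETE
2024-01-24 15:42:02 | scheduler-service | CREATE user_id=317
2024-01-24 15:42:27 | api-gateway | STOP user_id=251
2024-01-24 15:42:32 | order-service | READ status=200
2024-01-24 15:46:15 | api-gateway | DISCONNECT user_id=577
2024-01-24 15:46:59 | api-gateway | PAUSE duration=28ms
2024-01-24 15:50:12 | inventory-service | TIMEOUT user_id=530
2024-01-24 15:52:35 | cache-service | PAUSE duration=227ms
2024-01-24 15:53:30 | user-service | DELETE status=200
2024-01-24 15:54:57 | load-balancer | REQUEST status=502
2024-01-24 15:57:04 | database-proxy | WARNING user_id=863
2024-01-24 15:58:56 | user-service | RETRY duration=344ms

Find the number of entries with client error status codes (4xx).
0

To find matching entries:

1. Pattern to match: client error status codes (4xx)
2. Scan each log entry for the pattern
3. Count matches: 0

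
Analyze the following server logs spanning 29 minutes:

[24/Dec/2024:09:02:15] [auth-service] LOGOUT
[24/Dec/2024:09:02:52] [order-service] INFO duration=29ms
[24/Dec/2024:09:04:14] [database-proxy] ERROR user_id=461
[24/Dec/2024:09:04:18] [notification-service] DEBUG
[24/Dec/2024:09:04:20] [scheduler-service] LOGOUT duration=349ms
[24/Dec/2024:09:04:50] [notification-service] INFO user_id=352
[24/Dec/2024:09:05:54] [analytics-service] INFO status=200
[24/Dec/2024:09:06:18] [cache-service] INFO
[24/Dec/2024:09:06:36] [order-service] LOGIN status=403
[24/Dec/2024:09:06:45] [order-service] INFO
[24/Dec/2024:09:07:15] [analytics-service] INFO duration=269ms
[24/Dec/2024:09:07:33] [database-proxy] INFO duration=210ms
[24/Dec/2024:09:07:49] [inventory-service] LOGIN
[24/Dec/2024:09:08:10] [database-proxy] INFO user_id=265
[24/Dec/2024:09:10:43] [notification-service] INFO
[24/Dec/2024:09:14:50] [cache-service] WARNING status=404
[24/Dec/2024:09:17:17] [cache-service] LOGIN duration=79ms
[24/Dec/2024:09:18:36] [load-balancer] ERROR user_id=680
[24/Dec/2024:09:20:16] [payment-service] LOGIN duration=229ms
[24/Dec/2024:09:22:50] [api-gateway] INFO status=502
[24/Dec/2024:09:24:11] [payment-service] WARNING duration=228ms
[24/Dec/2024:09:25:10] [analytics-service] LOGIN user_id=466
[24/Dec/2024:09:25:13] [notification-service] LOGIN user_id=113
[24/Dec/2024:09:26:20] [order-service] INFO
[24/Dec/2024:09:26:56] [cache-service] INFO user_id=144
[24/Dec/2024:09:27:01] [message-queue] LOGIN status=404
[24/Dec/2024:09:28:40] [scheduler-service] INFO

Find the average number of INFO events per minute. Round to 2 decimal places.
0.45

To calculate the rate:

1. Count total INFO events: 13
2. Total time period: 29 minutes
3. Rate = 13 / 29 = 0.45 events per minute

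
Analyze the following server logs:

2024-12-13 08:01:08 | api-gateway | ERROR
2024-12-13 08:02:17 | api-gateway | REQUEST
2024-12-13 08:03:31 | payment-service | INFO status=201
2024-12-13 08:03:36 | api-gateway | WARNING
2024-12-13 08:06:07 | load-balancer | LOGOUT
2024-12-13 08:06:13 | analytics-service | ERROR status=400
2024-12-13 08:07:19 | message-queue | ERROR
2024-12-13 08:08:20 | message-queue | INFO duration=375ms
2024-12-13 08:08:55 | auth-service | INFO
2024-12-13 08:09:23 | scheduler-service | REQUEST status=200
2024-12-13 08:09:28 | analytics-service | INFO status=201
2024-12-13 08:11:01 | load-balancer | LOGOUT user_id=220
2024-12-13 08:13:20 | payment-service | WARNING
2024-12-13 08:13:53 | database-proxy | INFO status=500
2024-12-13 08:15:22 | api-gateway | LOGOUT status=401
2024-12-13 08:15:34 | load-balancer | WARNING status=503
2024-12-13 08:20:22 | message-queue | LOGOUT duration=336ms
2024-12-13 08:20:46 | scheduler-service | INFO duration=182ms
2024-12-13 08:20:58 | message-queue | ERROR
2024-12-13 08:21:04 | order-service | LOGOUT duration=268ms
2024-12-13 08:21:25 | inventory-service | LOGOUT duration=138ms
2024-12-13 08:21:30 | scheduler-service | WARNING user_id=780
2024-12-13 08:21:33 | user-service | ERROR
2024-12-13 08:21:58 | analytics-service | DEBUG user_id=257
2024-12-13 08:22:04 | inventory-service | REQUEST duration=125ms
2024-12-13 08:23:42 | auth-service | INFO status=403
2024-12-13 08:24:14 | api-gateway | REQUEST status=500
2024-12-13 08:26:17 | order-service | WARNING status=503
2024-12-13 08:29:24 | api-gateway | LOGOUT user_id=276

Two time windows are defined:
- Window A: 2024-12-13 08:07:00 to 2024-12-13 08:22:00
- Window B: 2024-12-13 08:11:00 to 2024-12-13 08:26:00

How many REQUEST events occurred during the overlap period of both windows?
0

To find overlap events:

1. Window A: 2024-12-13 08:07:00 to 2024-12-13 08:22:00
2. Window B: 2024-12-13 08:11:00 to 2024-12-13 08:26:00
3. Overlap period: 2024-12-13 08:11:00 to 2024-12-13 08:22:00
4. Count REQUEST events in overlap: 0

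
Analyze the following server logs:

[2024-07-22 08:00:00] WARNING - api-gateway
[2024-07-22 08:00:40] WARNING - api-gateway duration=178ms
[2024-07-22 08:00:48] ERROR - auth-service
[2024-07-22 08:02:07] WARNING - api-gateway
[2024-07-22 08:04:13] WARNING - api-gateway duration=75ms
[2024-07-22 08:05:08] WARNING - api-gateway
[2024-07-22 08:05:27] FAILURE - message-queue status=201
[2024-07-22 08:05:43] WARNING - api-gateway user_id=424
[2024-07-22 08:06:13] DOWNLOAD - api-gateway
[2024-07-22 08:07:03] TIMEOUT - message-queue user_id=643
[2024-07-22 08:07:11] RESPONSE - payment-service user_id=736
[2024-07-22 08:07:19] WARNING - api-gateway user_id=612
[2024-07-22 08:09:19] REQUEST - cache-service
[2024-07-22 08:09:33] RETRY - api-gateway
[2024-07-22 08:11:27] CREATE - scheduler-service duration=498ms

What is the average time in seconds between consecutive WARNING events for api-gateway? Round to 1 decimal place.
73.2

To calculate average interval:

1. Find all WARNING events for api-gateway in order
2. Calculate time gaps between consecutive events
3. Compute mean of gaps: 439 / 6 = 73.2 seconds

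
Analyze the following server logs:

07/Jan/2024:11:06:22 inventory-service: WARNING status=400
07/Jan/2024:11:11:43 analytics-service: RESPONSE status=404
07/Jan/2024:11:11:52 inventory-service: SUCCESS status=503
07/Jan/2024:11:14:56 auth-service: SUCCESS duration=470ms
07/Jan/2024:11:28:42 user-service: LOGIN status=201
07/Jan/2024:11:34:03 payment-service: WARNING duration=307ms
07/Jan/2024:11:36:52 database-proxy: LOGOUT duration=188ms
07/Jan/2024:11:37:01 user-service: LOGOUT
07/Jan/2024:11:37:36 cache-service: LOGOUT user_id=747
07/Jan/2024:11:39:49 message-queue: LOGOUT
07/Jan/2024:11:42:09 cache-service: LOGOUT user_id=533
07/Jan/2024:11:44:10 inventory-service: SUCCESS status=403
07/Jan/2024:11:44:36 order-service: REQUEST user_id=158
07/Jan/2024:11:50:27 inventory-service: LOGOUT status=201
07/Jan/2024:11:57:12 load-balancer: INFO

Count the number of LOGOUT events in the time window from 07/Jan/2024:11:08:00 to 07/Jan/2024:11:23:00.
0

To count events in the time window:

1. Window boundaries: 07/Jan/2024:11:08:00 to 07/Jan/2024:11:23:00
2. Filter for LOGOUT events within this window
3. Count matching events: 0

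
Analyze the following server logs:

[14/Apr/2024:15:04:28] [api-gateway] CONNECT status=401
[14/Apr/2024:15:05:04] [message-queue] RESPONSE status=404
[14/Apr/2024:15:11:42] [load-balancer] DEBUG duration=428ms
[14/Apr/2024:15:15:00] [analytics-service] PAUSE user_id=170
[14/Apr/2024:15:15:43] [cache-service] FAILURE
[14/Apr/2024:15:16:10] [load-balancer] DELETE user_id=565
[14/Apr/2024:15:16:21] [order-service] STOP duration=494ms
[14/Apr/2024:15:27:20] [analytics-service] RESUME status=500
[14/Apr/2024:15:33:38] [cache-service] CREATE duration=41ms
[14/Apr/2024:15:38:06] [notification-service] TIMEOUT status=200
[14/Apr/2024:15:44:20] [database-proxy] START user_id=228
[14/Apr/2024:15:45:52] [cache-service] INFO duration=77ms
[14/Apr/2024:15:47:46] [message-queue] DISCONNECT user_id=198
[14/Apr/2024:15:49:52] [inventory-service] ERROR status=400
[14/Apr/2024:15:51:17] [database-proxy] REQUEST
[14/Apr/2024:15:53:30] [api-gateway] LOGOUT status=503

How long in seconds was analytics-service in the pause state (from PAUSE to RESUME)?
740

To calculate state duration:

1. Find PAUSE event for analytics-service: 14/Apr/2024:15:15:00
2. Find RESUME event for analytics-service: 14/Apr/2024:15:27:20
3. Calculate duration: 14/Apr/2024:15:27:20 - 14/Apr/2024:15:15:00 = 740 seconds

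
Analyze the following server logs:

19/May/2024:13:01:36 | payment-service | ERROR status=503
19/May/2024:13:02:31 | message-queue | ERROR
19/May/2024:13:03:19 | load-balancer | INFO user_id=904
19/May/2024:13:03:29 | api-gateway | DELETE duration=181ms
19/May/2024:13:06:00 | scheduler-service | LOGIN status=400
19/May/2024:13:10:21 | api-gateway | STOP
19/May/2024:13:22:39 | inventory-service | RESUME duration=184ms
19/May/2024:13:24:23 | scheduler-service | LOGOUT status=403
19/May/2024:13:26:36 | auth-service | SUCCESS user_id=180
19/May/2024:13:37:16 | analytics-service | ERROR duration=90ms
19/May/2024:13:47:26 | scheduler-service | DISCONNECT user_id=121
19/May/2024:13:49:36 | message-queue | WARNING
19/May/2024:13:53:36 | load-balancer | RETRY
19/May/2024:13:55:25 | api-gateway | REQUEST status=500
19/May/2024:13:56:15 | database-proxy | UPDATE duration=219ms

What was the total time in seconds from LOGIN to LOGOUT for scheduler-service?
1103

To calculate state duration:

1. Find LOGIN event for scheduler-service: 19/May/2024:13:06:00
2. Find LOGOUT event for scheduler-service: 19/May/2024:13:24:23
3. Calculate duration: 19/May/2024:13:24:23 - 19/May/2024:13:06:00 = 1103 seconds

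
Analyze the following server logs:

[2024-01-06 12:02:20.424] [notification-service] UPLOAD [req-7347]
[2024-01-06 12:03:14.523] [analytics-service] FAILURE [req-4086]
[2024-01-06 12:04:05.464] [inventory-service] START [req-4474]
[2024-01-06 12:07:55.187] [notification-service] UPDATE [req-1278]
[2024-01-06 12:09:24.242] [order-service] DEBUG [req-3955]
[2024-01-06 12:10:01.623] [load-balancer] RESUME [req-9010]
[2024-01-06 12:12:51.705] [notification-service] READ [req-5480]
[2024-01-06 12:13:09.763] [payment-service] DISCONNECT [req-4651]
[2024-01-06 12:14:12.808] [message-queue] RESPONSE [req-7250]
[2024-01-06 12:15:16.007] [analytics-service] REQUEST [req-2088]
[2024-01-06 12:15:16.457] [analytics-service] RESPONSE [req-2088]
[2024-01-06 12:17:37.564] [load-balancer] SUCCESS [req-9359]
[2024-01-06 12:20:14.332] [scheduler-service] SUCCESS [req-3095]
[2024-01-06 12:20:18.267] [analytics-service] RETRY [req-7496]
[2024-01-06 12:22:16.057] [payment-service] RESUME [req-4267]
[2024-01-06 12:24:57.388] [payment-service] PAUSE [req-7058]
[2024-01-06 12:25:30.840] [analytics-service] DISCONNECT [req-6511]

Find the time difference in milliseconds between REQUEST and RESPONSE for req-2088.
450

To calculate latency:

1. Find REQUEST with id req-2088: 2024-01-06 12:15:16.007
2. Find RESPONSE with id req-2088: 2024-01-06 12:15:16.457
3. Latency: 2024-01-06 12:15:16.457 - 2024-01-06 12:15:16.007 = 450ms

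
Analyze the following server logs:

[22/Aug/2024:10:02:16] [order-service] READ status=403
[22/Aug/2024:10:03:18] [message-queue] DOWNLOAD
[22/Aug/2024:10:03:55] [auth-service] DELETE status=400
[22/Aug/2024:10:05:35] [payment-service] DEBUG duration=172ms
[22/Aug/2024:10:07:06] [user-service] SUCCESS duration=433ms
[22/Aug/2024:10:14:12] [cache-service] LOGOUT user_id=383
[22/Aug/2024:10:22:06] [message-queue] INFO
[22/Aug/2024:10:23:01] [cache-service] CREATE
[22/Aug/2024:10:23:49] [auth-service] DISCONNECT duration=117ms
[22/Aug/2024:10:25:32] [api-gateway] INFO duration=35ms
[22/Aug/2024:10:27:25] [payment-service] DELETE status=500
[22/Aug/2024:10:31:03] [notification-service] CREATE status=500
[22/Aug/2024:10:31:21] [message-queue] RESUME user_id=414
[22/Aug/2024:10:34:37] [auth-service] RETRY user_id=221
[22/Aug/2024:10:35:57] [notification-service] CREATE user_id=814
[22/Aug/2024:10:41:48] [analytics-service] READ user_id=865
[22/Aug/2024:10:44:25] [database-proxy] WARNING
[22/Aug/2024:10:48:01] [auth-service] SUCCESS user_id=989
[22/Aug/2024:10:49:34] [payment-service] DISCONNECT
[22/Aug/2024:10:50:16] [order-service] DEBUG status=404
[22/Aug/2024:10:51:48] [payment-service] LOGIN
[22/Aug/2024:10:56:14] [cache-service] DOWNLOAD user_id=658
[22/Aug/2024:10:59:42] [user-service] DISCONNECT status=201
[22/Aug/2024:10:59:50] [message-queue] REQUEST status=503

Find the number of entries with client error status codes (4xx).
3

To find matching entries:

1. Pattern to match: client error status codes (4xx)
2. Scan each log entry for the pattern
3. Count matches: 3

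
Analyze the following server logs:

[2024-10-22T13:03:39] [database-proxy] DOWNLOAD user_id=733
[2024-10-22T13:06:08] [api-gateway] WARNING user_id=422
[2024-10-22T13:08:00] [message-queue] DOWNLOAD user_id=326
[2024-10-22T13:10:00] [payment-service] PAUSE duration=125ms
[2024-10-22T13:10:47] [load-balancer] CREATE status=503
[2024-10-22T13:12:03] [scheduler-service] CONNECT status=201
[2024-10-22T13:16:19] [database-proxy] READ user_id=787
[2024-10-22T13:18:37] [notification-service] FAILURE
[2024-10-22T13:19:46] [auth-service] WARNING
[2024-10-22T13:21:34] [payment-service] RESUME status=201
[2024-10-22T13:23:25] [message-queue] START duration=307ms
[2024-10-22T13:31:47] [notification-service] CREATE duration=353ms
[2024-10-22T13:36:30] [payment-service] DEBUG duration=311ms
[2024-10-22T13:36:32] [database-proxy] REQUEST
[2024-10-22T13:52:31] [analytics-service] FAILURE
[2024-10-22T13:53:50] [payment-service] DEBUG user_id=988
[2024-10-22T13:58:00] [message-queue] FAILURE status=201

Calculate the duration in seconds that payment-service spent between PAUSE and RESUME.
694

To calculate state duration:

1. Find PAUSE event for payment-service: 2024-10-22T13:10:00
2. Find RESUME event for payment-service: 2024-10-22T13:21:34
3. Calculate duration: 2024-10-22T13:21:34 - 2024-10-22T13:10:00 = 694 seconds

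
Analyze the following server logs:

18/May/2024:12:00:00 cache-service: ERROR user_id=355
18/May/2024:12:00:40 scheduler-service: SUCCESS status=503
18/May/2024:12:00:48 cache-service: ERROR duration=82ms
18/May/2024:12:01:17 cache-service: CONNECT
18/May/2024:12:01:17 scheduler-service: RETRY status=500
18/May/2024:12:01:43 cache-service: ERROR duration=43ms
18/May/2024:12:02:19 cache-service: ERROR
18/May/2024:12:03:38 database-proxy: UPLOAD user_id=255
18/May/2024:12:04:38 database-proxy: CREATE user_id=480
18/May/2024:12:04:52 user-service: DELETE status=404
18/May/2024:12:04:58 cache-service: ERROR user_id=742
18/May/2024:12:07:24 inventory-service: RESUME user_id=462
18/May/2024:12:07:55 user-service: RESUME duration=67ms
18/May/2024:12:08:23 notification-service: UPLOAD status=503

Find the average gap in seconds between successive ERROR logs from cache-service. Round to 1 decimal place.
74.5

To calculate average interval:

1. Find all ERROR events for cache-service in order
2. Calculate time gaps between consecutive events
3. Compute mean of gaps: 298 / 4 = 74.5 seconds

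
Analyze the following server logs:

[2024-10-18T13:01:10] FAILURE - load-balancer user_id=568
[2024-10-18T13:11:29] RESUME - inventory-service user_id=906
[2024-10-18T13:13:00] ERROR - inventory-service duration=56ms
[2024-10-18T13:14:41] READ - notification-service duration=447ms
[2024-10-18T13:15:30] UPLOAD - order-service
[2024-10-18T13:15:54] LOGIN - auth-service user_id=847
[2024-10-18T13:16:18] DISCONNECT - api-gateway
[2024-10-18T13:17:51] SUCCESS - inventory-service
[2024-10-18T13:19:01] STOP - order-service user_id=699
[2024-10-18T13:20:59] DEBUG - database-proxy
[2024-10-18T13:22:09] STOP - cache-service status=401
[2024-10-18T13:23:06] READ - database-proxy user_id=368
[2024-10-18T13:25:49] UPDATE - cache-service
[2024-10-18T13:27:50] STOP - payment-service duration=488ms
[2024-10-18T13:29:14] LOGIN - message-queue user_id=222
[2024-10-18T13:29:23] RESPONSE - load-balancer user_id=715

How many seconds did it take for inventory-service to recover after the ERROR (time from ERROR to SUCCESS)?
291

To calculate recovery time:

1. Find ERROR event for inventory-service: 2024-10-18T13:13:00
2. Find next SUCCESS event for inventory-service: 2024-10-18T13:17:51
3. Recovery time: 2024-10-18T13:17:51 - 2024-10-18T13:13:00 = 291 seconds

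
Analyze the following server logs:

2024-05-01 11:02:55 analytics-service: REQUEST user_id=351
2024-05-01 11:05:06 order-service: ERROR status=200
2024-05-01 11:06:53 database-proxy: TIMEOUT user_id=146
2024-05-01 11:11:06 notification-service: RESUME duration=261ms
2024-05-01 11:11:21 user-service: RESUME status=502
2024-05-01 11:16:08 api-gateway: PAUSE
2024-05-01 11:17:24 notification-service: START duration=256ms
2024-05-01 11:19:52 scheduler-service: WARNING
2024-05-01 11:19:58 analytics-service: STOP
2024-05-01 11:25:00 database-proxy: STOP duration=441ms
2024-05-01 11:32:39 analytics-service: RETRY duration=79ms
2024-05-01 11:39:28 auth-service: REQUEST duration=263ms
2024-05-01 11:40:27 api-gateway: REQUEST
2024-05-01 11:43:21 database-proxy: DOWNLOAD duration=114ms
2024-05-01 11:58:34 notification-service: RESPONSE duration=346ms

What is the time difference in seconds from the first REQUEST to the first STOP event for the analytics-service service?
1023

To find the time between events:

1. Locate the first REQUEST event for analytics-service: 2024-05-01 11:02:55
2. Locate the first STOP event for analytics-service: 2024-05-01 11:19:58
3. Calculate the difference: 2024-05-01 11:19:58 - 2024-05-01 11:02:55 = 1023 seconds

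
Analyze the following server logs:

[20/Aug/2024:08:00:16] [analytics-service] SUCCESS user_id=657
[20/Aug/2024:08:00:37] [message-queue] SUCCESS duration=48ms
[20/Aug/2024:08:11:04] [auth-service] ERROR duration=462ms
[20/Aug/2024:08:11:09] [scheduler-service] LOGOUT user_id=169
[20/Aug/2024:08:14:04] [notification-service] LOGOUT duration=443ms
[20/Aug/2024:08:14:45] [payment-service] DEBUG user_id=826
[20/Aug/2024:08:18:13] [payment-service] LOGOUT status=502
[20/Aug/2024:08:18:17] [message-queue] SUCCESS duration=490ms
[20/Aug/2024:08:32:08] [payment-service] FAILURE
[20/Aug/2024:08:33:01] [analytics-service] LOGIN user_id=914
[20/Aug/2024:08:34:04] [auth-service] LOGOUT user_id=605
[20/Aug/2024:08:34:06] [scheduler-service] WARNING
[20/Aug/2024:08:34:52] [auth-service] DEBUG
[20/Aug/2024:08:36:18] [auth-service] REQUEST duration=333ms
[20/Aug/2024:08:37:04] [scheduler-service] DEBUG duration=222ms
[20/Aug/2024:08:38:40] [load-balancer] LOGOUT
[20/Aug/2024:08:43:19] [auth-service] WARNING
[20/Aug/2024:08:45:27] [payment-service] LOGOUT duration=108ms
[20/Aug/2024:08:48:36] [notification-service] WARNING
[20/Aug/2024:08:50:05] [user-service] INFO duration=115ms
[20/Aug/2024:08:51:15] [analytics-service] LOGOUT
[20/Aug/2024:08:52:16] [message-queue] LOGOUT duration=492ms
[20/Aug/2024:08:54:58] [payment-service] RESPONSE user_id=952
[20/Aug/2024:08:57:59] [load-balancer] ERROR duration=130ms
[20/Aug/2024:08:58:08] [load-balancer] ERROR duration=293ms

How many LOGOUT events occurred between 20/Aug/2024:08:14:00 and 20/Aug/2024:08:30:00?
2

To count events in the time window:

1. Window boundaries: 20/Aug/2024:08:14:00 to 20/Aug/2024:08:30:00
2. Filter for LOGOUT events within this window
3. Count matching events: 2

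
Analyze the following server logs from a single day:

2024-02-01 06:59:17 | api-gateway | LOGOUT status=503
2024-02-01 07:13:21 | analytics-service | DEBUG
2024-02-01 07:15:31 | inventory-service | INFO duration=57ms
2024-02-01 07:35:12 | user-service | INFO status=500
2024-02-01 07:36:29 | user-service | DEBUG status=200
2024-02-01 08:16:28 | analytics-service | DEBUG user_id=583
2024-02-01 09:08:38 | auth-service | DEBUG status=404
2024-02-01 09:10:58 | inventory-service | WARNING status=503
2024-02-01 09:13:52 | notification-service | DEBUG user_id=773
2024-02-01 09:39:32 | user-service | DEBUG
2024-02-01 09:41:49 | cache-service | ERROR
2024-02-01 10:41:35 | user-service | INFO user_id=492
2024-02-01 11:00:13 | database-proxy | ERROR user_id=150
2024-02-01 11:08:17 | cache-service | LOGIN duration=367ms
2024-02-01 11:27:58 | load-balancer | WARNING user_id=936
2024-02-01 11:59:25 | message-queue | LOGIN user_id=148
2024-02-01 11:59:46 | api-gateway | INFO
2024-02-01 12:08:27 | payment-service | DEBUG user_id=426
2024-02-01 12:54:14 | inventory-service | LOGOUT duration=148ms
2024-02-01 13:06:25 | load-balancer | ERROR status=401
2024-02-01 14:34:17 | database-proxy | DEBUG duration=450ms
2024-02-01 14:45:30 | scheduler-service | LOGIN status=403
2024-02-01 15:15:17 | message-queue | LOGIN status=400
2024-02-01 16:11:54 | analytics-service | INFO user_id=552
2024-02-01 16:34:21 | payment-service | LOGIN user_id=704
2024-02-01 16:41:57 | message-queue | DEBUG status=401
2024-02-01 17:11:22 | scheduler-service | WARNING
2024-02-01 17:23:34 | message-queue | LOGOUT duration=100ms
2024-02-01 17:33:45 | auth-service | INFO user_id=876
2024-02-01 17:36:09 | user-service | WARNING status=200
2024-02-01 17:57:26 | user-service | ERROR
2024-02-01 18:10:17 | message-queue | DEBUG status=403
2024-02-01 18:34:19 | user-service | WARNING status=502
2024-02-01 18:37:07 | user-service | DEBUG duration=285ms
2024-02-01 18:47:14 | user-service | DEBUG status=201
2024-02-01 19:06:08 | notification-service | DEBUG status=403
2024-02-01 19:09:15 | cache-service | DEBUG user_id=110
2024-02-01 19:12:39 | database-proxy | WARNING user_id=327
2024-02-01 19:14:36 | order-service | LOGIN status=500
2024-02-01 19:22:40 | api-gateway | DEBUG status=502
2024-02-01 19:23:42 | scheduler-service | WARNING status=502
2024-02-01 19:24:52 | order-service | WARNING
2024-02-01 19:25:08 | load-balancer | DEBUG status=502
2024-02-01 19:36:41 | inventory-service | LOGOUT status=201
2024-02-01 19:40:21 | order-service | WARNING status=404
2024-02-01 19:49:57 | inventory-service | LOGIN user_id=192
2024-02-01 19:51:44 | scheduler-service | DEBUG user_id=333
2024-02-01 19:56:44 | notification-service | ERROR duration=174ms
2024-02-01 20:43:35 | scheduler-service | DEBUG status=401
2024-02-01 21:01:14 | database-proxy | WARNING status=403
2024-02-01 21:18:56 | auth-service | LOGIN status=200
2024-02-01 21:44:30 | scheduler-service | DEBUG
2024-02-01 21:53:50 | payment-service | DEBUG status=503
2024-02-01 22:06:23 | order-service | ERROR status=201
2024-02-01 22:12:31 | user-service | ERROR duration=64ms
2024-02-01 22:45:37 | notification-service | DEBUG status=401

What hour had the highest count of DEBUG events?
19

To find the peak hour:

1. Group all DEBUG events by hour
2. Count events in each hour
3. Find hour with maximum count
4. Peak hour: 19 (with 5 events)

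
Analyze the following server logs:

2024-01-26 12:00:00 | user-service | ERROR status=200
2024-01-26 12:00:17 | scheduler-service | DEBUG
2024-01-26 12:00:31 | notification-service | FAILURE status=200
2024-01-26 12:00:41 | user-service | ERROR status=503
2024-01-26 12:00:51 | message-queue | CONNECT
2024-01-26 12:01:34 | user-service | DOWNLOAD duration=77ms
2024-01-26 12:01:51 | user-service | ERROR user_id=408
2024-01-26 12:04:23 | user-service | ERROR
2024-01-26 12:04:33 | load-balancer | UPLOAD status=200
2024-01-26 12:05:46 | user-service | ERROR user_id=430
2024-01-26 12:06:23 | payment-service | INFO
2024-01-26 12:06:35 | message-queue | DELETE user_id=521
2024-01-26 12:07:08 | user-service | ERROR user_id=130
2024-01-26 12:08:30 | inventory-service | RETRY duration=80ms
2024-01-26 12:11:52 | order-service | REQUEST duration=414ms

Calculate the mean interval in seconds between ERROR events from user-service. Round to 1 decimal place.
85.6

To calculate average interval:

1. Find all ERROR events for user-service in order
2. Calculate time gaps between consecutive events
3. Compute mean of gaps: 428 / 5 = 85.6 seconds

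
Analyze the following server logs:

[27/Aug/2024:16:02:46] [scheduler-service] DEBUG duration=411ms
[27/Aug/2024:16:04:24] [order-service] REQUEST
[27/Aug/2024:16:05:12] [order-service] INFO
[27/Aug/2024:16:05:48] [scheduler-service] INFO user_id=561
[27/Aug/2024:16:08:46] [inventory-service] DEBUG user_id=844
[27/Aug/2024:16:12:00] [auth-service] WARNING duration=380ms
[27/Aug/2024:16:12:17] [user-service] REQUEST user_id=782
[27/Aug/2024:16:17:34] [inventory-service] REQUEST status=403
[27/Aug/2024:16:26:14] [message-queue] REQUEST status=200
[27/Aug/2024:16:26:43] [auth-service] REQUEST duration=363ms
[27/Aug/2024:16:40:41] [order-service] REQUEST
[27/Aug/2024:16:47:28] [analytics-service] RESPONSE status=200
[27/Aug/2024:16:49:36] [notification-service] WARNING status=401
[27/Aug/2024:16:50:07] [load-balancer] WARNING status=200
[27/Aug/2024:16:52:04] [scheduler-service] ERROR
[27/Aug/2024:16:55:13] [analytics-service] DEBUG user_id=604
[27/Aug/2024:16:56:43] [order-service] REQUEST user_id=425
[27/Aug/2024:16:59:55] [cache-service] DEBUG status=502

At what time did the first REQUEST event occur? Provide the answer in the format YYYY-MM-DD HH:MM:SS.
2024-08-27 16:04:24

To find the first event:

1. Filter for all REQUEST events
2. Sort by timestamp
3. Select the first one
4. Timestamp: 2024-08-27 16:04:24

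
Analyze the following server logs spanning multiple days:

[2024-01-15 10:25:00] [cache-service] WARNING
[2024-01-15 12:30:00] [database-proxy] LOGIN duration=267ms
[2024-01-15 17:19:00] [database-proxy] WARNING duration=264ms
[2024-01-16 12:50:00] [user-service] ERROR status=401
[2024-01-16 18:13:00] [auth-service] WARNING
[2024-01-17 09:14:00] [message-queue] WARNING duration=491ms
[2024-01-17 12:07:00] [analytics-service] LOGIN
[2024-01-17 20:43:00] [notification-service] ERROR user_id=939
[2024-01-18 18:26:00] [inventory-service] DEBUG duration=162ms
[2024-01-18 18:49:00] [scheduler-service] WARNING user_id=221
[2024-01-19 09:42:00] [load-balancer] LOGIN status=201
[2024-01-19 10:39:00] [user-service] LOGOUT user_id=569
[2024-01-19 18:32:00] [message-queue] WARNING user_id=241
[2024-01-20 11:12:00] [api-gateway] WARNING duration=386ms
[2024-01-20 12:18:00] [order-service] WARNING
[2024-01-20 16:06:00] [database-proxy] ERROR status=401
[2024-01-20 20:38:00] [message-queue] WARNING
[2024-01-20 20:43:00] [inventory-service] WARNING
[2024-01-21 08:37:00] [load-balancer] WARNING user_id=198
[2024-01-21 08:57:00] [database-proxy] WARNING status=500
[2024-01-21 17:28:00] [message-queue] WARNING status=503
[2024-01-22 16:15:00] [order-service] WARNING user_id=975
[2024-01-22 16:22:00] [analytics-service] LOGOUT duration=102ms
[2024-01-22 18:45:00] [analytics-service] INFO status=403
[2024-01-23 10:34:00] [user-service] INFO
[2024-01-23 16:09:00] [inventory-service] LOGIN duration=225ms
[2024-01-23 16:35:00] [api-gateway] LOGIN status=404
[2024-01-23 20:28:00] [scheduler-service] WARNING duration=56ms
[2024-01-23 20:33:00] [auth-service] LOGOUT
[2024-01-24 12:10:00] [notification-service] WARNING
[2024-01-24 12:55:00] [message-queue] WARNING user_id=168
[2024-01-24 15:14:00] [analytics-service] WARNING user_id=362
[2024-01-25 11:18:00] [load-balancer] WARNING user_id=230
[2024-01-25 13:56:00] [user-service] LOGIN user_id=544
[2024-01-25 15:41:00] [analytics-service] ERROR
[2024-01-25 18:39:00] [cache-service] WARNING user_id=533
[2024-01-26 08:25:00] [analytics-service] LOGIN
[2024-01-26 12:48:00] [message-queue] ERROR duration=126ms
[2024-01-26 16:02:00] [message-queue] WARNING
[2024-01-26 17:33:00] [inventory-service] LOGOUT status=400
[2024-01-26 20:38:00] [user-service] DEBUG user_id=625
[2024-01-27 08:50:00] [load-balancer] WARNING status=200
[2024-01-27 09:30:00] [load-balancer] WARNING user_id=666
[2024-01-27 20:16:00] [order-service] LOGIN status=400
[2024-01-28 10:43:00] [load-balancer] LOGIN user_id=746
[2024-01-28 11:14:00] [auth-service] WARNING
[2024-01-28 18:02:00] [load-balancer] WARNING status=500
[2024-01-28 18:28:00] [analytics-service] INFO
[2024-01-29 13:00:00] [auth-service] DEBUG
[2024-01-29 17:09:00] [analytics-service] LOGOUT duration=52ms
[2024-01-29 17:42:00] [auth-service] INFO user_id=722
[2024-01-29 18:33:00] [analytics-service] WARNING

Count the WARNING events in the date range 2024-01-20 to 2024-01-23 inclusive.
9

To filter by date range:

1. Date range: 2024-01-20 through 2024-01-23, both dates inclusive
2. Filter for WARNING events whose date falls in this range
3. Count matching events: 9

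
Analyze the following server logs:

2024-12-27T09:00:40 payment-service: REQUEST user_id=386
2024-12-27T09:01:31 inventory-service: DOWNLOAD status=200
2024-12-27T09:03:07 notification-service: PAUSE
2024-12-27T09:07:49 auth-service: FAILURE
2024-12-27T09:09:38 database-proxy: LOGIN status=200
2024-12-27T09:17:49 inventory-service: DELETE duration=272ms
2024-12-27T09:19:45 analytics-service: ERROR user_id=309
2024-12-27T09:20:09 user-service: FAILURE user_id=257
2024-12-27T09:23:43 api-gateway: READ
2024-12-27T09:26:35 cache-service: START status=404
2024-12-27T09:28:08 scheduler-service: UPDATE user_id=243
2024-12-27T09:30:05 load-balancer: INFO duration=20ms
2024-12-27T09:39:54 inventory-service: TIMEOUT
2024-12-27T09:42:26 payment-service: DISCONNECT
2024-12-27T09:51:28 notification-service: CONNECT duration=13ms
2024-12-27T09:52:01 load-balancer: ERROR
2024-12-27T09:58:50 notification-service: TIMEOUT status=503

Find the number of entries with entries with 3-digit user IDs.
4

To find matching entries:

1. Pattern to match: entries with 3-digit user IDs
2. Scan each log entry for the pattern
3. Count matches: 4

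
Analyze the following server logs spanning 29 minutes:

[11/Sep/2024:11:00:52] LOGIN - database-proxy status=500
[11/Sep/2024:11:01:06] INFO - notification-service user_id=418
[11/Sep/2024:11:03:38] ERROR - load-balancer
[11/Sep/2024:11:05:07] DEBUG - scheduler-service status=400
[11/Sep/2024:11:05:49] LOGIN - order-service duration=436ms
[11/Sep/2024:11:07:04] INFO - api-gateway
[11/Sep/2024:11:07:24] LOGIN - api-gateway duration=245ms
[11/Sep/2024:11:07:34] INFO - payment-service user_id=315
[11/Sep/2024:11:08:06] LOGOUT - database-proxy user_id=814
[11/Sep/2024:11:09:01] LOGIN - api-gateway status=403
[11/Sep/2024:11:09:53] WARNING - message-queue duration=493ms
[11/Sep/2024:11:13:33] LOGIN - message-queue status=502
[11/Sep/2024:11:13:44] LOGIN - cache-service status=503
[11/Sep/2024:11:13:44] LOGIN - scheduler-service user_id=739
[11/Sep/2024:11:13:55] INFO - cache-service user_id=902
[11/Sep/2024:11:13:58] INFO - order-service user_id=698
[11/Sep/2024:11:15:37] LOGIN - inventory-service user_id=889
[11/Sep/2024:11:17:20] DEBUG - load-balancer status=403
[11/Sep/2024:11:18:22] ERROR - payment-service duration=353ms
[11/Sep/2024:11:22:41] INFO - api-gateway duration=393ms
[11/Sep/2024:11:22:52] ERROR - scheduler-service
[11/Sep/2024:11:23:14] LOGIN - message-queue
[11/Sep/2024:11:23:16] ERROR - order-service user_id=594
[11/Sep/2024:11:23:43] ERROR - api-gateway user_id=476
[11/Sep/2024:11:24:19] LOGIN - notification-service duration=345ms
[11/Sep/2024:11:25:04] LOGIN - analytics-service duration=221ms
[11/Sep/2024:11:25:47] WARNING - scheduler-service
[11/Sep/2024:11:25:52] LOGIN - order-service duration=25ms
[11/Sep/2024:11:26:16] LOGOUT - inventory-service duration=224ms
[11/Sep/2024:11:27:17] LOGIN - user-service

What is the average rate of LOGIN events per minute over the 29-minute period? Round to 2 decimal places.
0.45

To calculate the rate:

1. Count total LOGIN events: 13
2. Total time period: 29 minutes
3. Rate = 13 / 29 = 0.45 events per minute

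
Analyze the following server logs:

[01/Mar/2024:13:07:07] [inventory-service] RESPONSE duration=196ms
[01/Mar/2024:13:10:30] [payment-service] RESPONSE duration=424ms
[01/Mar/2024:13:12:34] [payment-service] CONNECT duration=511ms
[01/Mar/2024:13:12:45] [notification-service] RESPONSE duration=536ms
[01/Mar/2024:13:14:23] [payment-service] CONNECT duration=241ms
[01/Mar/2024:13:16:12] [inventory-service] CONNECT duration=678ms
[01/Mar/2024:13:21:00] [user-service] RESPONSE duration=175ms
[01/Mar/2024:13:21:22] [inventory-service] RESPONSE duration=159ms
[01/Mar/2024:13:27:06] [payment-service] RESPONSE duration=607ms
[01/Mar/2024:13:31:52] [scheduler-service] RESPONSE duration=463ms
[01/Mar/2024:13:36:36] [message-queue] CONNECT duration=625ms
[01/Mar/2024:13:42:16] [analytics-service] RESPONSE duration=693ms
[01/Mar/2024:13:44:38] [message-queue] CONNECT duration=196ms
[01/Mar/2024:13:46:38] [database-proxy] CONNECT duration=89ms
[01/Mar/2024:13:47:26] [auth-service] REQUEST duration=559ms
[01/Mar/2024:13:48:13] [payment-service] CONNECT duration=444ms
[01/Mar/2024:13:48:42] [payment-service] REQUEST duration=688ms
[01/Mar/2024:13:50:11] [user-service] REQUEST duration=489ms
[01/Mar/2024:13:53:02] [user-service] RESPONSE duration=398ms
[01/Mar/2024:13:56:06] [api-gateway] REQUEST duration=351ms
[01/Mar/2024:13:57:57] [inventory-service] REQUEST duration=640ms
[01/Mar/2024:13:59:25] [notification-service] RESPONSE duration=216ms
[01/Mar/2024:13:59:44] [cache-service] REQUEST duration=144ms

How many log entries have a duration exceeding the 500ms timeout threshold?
9

To count timeouts:

1. Threshold: 500ms
2. Extract duration from each log entry
3. Count entries where duration > 500
4. Timeout count: 9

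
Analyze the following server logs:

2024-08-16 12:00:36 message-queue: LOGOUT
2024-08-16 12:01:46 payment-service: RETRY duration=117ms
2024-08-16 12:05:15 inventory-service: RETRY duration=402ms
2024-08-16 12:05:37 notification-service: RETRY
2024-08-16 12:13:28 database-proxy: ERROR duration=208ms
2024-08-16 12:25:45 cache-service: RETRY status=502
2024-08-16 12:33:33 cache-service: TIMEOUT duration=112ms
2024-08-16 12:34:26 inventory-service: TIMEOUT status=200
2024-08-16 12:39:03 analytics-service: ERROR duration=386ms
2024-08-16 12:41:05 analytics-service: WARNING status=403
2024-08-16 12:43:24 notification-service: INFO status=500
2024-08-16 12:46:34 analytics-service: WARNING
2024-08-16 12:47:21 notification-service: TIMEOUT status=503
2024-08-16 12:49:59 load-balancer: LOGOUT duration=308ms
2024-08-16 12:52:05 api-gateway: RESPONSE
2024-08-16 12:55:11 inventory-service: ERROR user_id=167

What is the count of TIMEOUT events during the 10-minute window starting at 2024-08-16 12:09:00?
0

To count events in the time window:

1. Window boundaries: 2024-08-16 12:09:00 to 2024-08-16 12:19:00
2. Filter for TIMEOUT events within this window
3. Count matching events: 0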